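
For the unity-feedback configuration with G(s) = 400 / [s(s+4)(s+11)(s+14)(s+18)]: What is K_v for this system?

25/693

The open loop has one pole at the origin → type 1 system.
K_v = lim_{s→0} s·G(s) = 400 / (4·11·14·18) = 25/693.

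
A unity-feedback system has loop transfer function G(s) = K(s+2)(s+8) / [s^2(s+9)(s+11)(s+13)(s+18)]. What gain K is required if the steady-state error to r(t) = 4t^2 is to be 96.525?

120

Two free integrators in G(s): this is a type 2 system.
K_a = lim_{s→0} s^2·G(s) = K·2·8 / (9·11·13·18) = (8/11583)·K.
e_ss = 8/K_a = 96.525 ⇒ K_a = 320/3861 ⇒ K = (320/3861)/(8/11583) = 120.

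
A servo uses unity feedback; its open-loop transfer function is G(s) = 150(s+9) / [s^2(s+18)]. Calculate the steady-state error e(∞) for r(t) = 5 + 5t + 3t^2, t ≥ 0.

0.08

G(s) has two factors of s in the denominator, so the system is type 2. By superposition:
  • 5: tracked with zero error.
  • 5t: tracked with zero error.
  • 3t^2: e_ss = 6/K_a with K_a=75 → 0.08.
Total e_ss = 0.08.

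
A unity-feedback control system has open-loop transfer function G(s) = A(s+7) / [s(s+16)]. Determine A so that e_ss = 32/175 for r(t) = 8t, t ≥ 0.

100

The open loop has one pole at the origin → type 1 system.
K_v = lim_{s→0} s·G(s) = A·7 / (16) = 0.4375·A.
e_ss = 8/K_v = 32/175 ⇒ K_v = 43.75 ⇒ A = 43.75/0.4375 = 100.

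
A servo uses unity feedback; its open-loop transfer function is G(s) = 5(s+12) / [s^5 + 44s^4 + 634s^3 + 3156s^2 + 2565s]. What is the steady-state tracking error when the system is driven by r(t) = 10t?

Lowest-order denominator term is 2565s, so the open loop has 1 pole at the origin → type 1 system.
K_v = lim_{s→0} s·G(s) = 5·12 / 2565 = 4/171.
e_ss = 10/K_v = 10/(4/171) = 427.5.

427.5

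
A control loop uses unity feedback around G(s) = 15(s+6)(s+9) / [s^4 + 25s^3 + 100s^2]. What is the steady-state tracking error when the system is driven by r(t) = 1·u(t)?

0

Lowest-order denominator term is 100s^2, so the open loop has 2 poles at the origin → type 2 system.
A type-2 system has K_p = ∞, so it tracks a step input with zero steady-state error.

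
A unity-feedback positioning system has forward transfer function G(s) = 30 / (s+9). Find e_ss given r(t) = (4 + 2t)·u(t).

The open loop has no poles at the origin → type 0 system. Treating each term separately:
  • 4: e_ss = 4/(1+K_p) with K_p=10/3 → 12/13.
  • 2t: a type-0 system cannot track it, e_ss → ∞.
The unbounded component dominates.

infinity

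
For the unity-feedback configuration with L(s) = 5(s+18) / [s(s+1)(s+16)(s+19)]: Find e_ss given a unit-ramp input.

152/45

System type = 1 (one pole at s=0).
K_v = lim_{s→0} s·L(s) = 5·18 / (1·16·19) = 45/152.
e_ss = 1/K_v = 1/(45/152) = 152/45.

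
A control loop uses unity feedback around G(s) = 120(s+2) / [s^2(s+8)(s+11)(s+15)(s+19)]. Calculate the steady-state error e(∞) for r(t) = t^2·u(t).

209

The open loop has two poles at the origin → type 2 system.
K_a = lim_{s→0} s^2·G(s) = 120·2 / (8·11·15·19) = 2/209.
r(t) = t^2 gives R(s) = 2/s^3.
e_ss = 2/K_a = 2/(2/209) = 209.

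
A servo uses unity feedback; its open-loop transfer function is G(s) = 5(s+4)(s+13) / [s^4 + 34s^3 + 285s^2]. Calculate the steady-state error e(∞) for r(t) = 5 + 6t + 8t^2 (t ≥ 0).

228/13

Factoring s^2 from the denominator leaves a polynomial with constant term 285, so the system is type 2. By superposition:
  • 5: tracked with zero error.
  • 6t: tracked with zero error.
  • 8t^2: e_ss = 16/K_a with K_a=52/57 → 228/13.
Total e_ss = 228/13.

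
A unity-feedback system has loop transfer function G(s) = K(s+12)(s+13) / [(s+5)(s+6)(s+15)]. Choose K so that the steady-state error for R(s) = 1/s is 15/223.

The open loop has no poles at the origin → type 0 system.
K_p = lim_{s→0} G(s) = K·12·13 / (5·6·15) = (26/75)·K.
e_ss = 1/(1 + K_p) = 15/223 ⇒ 1 + (26/75)·K = 223/15 ⇒ K = 40.

40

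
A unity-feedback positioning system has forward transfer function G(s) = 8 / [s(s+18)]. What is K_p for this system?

infinity

K_p = lim_{s→0} G(s); with 1 pole at the origin the limit diverges, so K_p = ∞.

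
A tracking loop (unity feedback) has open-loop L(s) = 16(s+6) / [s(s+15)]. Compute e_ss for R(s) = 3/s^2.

15/32

L(s) has one factor of s in the denominator, so the system is type 1.
K_v = lim_{s→0} s·L(s) = 16·6 / (15) = 6.4.
e_ss = 3/K_v = 3/6.4 = 15/32.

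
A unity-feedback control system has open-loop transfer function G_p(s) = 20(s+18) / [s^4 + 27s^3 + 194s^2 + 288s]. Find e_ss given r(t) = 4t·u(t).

3.2

Factoring s from the denominator leaves a polynomial with constant term 288, so the system is type 1.
K_v = lim_{s→0} s·G_p(s) = 20·18 / 288 = 1.25.
e_ss = 4/K_v = 4/1.25 = 3.2.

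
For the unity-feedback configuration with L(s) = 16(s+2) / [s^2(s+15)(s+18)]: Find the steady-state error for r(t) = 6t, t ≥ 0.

L(s) has two factors of s in the denominator, so the system is type 2.
K_v = ∞ for a type-2 system; e_ss to a ramp is zero.

0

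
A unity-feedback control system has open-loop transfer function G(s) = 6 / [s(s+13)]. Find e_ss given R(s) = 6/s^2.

13

System type = 1 (one pole at s=0).
K_v = lim_{s→0} s·G(s) = 6 / (13) = 6/13.
e_ss = 6/K_v = 6/(6/13) = 13.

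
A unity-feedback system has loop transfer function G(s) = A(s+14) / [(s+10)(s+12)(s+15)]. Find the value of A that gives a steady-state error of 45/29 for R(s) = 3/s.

120

No free integrators in G(s): this is a type 0 system.
K_p = lim_{s→0} G(s) = A·14 / (10·12·15) = (7/900)·A.
e_ss = 3/(1 + K_p) = 45/29 ⇒ 1 + (7/900)·A = 29/15 ⇒ A = 120.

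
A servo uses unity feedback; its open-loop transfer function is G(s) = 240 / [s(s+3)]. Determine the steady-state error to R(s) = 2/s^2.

System type = 1 (one pole at s=0).
K_v = lim_{s→0} s·G(s) = 240 / (3) = 80.
e_ss = 2/K_v = 2/80 = 0.025.

0.025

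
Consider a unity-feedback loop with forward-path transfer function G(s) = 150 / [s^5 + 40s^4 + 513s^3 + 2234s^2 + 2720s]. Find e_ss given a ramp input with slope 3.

54.4

Factoring s from the denominator leaves a polynomial with constant term 2720, so the system is type 1.
K_v = lim_{s→0} s·G(s) = 150 / 2720 = 15/272.
e_ss = 3/K_v = 3/(15/272) = 54.4.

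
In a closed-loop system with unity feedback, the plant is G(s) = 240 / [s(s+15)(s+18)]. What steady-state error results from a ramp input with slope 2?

G(s) has one factor of s in the denominator, so the system is type 1.
K_v = lim_{s→0} s·G(s) = 240 / (15·18) = 8/9.
e_ss = 2/K_v = 2/(8/9) = 2.25.

2.25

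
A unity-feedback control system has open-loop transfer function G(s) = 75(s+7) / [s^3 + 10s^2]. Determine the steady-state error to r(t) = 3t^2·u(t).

4/35

The denominator has no term below 10s^2 — 2 poles at s=0, type 2.
K_a = lim_{s→0} s^2·G(s) = 75·7 / 10 = 52.5.
r(t) = 3t^2 gives R(s) = 6/s^3.
e_ss = 6/K_a = 6/52.5 = 4/35.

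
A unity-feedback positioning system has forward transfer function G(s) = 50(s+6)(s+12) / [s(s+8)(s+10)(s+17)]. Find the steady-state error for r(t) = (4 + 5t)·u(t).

G(s) has one factor of s in the denominator, so the system is type 1. Taking each input component in turn:
  • 4: tracked with zero error.
  • 5t: e_ss = 5/K_v with K_v=45/17 → 17/9.
Total e_ss = 17/9.

17/9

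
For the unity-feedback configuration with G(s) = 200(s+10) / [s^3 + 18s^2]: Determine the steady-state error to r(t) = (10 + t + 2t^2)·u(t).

0.036

The denominator has no term below 18s^2 — 2 poles at s=0, type 2. Treating each term separately:
  • 10: tracked with zero error.
  • t: tracked with zero error.
  • 2t^2: e_ss = 4/K_a with K_a=1000/9 → 0.036.
Total e_ss = 0.036.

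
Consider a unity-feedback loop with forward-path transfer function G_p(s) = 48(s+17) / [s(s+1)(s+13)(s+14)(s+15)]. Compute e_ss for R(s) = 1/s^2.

One free integrator in G_p(s): this is a type 1 system.
K_v = lim_{s→0} s·G_p(s) = 48·17 / (1·13·14·15) = 136/455.
e_ss = 1/K_v = 1/(136/455) = 455/136.

455/136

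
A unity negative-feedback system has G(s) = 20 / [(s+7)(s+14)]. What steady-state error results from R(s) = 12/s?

588/59

System type = 0 (no poles at s=0).
K_p = lim_{s→0} G(s) = 20 / (7·14) = 10/49.
e_ss = 12/(1 + K_p) = 12/(59/49) = 588/59.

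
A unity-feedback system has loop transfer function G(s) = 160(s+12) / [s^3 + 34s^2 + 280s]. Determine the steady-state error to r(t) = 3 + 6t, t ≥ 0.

Factoring s from the denominator leaves a polynomial with constant term 280, so the system is type 1. By superposition:
  • 3: tracked with zero error.
  • 6t: e_ss = 6/K_v with K_v=48/7 → 0.875.
Total e_ss = 0.875.

0.875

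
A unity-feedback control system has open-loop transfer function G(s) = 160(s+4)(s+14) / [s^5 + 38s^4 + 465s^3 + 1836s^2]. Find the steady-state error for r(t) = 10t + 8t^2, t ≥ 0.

Factoring s^2 from the denominator leaves a polynomial with constant term 1836, so the system is type 2. By superposition:
  • 10t: tracked with zero error.
  • 8t^2: e_ss = 16/K_a with K_a=2240/459 → 459/140.
Total e_ss = 459/140.

459/140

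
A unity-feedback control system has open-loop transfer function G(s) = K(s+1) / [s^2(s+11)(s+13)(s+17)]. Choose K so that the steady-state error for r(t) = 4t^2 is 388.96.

System type = 2 (two poles at s=0).
K_a = lim_{s→0} s^2·G(s) = K·1 / (11·13·17) = (1/2431)·K.
e_ss = 8/K_a = 388.96 ⇒ K_a = 50/2431 ⇒ K = (50/2431)/(1/2431) = 50.

50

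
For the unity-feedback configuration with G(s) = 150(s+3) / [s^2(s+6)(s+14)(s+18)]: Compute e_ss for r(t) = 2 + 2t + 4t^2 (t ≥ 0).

System type = 2 (two poles at s=0). Treating each term separately:
  • 2: tracked with zero error.
  • 2t: tracked with zero error.
  • 4t^2: e_ss = 8/K_a with K_a=25/84 → 26.88.
Total e_ss = 26.88.

26.88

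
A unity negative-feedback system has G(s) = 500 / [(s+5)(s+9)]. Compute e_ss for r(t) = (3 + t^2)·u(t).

infinity

The open loop has no poles at the origin → type 0 system. Treating each term separately:
  • 3: e_ss = 3/(1+K_p) with K_p=100/9 → 27/109.
  • t^2: a type-0 system cannot track it, e_ss → ∞.
The unbounded component dominates.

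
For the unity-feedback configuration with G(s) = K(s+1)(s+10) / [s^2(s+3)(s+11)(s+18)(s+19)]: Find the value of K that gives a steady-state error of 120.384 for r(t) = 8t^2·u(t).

Two free integrators in G(s): this is a type 2 system.
K_a = lim_{s→0} s^2·G(s) = K·1·10 / (3·11·18·19) = (5/5643)·K.
e_ss = 16/K_a = 120.384 ⇒ K_a = 250/1881 ⇒ K = (250/1881)/(5/5643) = 150.

150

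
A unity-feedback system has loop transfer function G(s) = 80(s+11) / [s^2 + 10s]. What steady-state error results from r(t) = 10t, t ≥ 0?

5/44

The denominator has no term below 10s — 1 pole at s=0, type 1.
K_v = lim_{s→0} s·G(s) = 80·11 / 10 = 88.
e_ss = 10/K_v = 10/88 = 5/44.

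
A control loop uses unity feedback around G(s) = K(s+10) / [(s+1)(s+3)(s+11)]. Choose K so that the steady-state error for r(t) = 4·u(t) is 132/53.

2

System type = 0 (no poles at s=0).
K_p = lim_{s→0} G(s) = K·10 / (1·3·11) = (10/33)·K.
e_ss = 4/(1 + K_p) = 132/53 ⇒ 1 + (10/33)·K = 53/33 ⇒ K = 2.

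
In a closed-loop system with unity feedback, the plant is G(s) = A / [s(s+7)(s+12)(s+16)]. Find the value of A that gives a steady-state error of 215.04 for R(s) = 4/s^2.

25

One free integrator in G(s): this is a type 1 system.
K_v = lim_{s→0} s·G(s) = A / (7·12·16) = (1/1344)·A.
e_ss = 4/K_v = 215.04 ⇒ K_v = 25/1344 ⇒ A = (25/1344)/(1/1344) = 25.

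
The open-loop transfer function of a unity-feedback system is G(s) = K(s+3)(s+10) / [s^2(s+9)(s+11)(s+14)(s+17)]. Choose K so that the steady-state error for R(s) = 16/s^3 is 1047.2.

System type = 2 (two poles at s=0).
K_a = lim_{s→0} s^2·G(s) = K·3·10 / (9·11·14·17) = (5/3927)·K.
e_ss = 16/K_a = 1047.2 ⇒ K_a = 20/1309 ⇒ K = (20/1309)/(5/3927) = 12.

12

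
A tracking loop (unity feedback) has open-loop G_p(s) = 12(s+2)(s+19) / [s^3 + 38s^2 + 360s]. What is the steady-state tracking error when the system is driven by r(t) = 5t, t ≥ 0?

75/19

The denominator has no term below 360s — 1 pole at s=0, type 1.
K_v = lim_{s→0} s·G_p(s) = 12·2·19 / 360 = 19/15.
e_ss = 5/K_v = 5/(19/15) = 75/19.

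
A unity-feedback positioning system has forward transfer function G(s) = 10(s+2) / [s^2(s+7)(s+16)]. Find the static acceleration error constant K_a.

5/28

System type = 2 (two poles at s=0).
K_a = lim_{s→0} s^2·G(s) = 10·2 / (7·16) = 5/28.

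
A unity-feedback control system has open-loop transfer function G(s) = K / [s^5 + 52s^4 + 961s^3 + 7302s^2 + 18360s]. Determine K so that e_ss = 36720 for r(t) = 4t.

Lowest-order denominator term is 18360s, so the open loop has 1 pole at the origin → type 1 system.
K_v = lim_{s→0} s·G(s) = K / 18360 = (1/18360)·K.
e_ss = 4/K_v = 36720 ⇒ K_v = 1/9180 ⇒ K = (1/9180)/(1/18360) = 2.

2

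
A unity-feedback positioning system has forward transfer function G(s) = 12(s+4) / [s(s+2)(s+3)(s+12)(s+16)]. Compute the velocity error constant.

1/24

The open loop has one pole at the origin → type 1 system.
K_v = lim_{s→0} s·G(s) = 12·4 / (2·3·12·16) = 1/24.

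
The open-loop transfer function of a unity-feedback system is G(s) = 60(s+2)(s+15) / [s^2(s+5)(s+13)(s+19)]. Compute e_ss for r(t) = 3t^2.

System type = 2 (two poles at s=0).
K_a = lim_{s→0} s^2·G(s) = 60·2·15 / (5·13·19) = 360/247.
r(t) = 3t^2 gives R(s) = 6/s^3.
e_ss = 6/K_a = 6/(360/247) = 247/60.

247/60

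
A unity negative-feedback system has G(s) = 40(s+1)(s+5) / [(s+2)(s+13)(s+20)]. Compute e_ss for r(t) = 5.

No free integrators in G(s): this is a type 0 system.
K_p = lim_{s→0} G(s) = 40·1·5 / (2·13·20) = 5/13.
e_ss = 5/(1 + K_p) = 5/(18/13) = 65/18.

65/18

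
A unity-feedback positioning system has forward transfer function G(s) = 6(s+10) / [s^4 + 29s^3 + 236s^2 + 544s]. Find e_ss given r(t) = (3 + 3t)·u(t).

The denominator has no term below 544s — 1 pole at s=0, type 1. Taking each input component in turn:
  • 3: tracked with zero error.
  • 3t: e_ss = 3/K_v with K_v=15/136 → 27.2.
Total e_ss = 27.2.

27.2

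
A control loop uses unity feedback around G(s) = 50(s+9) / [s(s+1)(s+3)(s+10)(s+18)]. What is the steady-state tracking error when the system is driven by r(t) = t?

G(s) has one factor of s in the denominator, so the system is type 1.
K_v = lim_{s→0} s·G(s) = 50·9 / (1·3·10·18) = 5/6.
e_ss = 1/K_v = 1/(5/6) = 1.2.

1.2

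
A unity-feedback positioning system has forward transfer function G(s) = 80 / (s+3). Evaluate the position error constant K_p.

G(s) has no factors of s in the denominator, so the system is type 0.
K_p = lim_{s→0} G(s) = 80 / (3) = 80/3.

80/3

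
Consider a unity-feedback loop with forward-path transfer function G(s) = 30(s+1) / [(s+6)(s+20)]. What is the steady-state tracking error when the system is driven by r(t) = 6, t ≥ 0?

4.8

The open loop has no poles at the origin → type 0 system.
K_p = lim_{s→0} G(s) = 30·1 / (6·20) = 0.25.
e_ss = 6/(1 + K_p) = 6/1.25 = 4.8.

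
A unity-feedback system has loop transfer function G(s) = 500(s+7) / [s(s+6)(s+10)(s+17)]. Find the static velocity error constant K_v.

System type = 1 (one pole at s=0).
K_v = lim_{s→0} s·G(s) = 500·7 / (6·10·17) = 175/51.

175/51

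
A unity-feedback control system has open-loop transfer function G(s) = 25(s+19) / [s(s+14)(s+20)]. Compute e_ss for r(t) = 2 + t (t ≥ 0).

System type = 1 (one pole at s=0). Treating each term separately:
  • 2: tracked with zero error.
  • t: e_ss = 1/K_v with K_v=95/56 → 56/95.
Total e_ss = 56/95.

56/95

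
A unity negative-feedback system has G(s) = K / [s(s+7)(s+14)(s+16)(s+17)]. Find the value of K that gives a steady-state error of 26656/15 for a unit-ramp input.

One free integrator in G(s): this is a type 1 system.
K_v = lim_{s→0} s·G(s) = K / (7·14·16·17) = (1/26656)·K.
e_ss = 1/K_v = 26656/15 ⇒ K_v = 15/26656 ⇒ K = (15/26656)/(1/26656) = 15.

15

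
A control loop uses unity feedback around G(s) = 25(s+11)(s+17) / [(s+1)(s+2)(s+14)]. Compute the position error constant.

4675/28

No free integrators in G(s): this is a type 0 system.
K_p = lim_{s→0} G(s) = 25·11·17 / (1·2·14) = 4675/28.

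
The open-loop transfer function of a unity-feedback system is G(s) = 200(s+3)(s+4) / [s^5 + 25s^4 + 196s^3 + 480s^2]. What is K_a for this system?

Lowest-order denominator term is 480s^2, so the open loop has 2 poles at the origin → type 2 system.
K_a = lim_{s→0} s^2·G(s) = 200·3·4 / 480 = 5.

5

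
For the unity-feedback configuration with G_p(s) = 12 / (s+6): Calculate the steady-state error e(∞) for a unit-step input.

The open loop has no poles at the origin → type 0 system.
K_p = lim_{s→0} G_p(s) = 12 / (6) = 2.
e_ss = 1/(1 + K_p) = 1/3.

1/3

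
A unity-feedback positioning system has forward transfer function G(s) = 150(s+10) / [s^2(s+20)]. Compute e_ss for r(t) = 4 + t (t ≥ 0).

0

G(s) has two factors of s in the denominator, so the system is type 2. Taking each input component in turn:
  • 4: tracked with zero error.
  • t: tracked with zero error.
Total e_ss = 0.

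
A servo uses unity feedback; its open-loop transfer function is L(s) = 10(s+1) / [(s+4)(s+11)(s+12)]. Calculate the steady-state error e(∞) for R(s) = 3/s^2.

infinity

No free integrators in L(s): this is a type 0 system.
K_v = lim_{s→0} s·L(s) = 0; the steady-state error to this ramp input grows without bound.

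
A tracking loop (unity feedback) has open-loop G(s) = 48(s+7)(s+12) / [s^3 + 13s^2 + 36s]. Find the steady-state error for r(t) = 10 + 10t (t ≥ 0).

5/56

Lowest-order denominator term is 36s, so the open loop has 1 pole at the origin → type 1 system. Treating each term separately:
  • 10: tracked with zero error.
  • 10t: e_ss = 10/K_v with K_v=112 → 5/56.
Total e_ss = 5/56.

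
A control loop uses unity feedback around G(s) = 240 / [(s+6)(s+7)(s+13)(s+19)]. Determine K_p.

No free integrators in G(s): this is a type 0 system.
K_p = lim_{s→0} G(s) = 240 / (6·7·13·19) = 40/1729.

40/1729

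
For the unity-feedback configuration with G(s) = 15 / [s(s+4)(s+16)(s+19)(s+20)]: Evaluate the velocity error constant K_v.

3/4864

The open loop has one pole at the origin → type 1 system.
K_v = lim_{s→0} s·G(s) = 15 / (4·16·19·20) = 3/4864.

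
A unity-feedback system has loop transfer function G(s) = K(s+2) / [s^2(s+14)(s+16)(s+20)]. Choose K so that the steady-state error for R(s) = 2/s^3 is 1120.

4

The open loop has two poles at the origin → type 2 system.
K_a = lim_{s→0} s^2·G(s) = K·2 / (14·16·20) = (1/2240)·K.
e_ss = 2/K_a = 1120 ⇒ K_a = 1/560 ⇒ K = (1/560)/(1/2240) = 4.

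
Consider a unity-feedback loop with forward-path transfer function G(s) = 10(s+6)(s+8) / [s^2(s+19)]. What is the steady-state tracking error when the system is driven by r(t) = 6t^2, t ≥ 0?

Two free integrators in G(s): this is a type 2 system.
K_a = lim_{s→0} s^2·G(s) = 10·6·8 / (19) = 480/19.
r(t) = 6t^2 gives R(s) = 12/s^3.
e_ss = 12/K_a = 12/(480/19) = 0.475.

0.475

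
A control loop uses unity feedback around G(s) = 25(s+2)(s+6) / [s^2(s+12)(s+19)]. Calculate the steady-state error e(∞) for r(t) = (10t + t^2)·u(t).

Two free integrators in G(s): this is a type 2 system. By superposition:
  • 10t: tracked with zero error.
  • t^2: e_ss = 2/K_a with K_a=25/19 → 1.52.
Total e_ss = 1.52.

1.52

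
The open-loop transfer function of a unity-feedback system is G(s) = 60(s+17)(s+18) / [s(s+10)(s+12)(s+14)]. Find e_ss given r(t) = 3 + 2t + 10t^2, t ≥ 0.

G(s) has one factor of s in the denominator, so the system is type 1. Treating each term separately:
  • 3: tracked with zero error.
  • 2t: e_ss = 2/K_v with K_v=153/14 → 28/153.
  • 10t^2: a type-1 system cannot track it, e_ss → ∞.
The unbounded component dominates.

infinity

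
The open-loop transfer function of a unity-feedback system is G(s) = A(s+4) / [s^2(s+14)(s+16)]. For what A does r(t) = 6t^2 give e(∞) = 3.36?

200

Two free integrators in G(s): this is a type 2 system.
K_a = lim_{s→0} s^2·G(s) = A·4 / (14·16) = (1/56)·A.
e_ss = 12/K_a = 3.36 ⇒ K_a = 25/7 ⇒ A = (25/7)/(1/56) = 200.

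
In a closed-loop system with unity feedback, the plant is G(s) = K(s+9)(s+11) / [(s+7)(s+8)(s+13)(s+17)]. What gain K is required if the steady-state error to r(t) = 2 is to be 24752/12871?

The open loop has no poles at the origin → type 0 system.
K_p = lim_{s→0} G(s) = K·9·11 / (7·8·13·17) = (99/12376)·K.
e_ss = 2/(1 + K_p) = 24752/12871 ⇒ 1 + (99/12376)·K = 12871/12376 ⇒ K = 5.

5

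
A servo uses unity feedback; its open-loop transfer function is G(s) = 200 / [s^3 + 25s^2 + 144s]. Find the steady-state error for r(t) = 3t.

2.16

Factoring s from the denominator leaves a polynomial with constant term 144, so the system is type 1.
K_v = lim_{s→0} s·G(s) = 200 / 144 = 25/18.
e_ss = 3/K_v = 3/(25/18) = 2.16.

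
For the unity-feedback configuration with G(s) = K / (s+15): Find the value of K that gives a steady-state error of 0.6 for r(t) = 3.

The open loop has no poles at the origin → type 0 system.
K_p = lim_{s→0} G(s) = K / (15) = (1/15)·K.
e_ss = 3/(1 + K_p) = 0.6 ⇒ 1 + (1/15)·K = 5 ⇒ K = 60.

60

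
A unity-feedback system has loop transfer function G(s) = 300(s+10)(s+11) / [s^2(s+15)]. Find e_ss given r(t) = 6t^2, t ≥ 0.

3/550

The open loop has two poles at the origin → type 2 system.
K_a = lim_{s→0} s^2·G(s) = 300·10·11 / (15) = 2200.
r(t) = 6t^2 gives R(s) = 12/s^3.
e_ss = 12/K_a = 12/2200 = 3/550.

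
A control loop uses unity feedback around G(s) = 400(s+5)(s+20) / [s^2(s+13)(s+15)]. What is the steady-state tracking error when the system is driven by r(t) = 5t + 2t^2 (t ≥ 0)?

0.0195

System type = 2 (two poles at s=0). Taking each input component in turn:
  • 5t: tracked with zero error.
  • 2t^2: e_ss = 4/K_a with K_a=8000/39 → 0.0195.
Total e_ss = 0.0195.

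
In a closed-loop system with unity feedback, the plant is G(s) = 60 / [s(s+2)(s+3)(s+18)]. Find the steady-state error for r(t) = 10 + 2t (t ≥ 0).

3.6

System type = 1 (one pole at s=0). By superposition:
  • 10: tracked with zero error.
  • 2t: e_ss = 2/K_v with K_v=5/9 → 3.6.
Total e_ss = 3.6.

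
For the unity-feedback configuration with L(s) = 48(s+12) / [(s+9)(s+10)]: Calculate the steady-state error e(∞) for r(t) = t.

infinity

The open loop has no poles at the origin → type 0 system.
K_v = lim_{s→0} s·L(s) = 0; the steady-state error to this ramp input grows without bound.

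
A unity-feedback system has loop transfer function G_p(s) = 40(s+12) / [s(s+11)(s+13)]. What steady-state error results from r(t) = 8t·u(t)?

143/60

One free integrator in G_p(s): this is a type 1 system.
K_v = lim_{s→0} s·G_p(s) = 40·12 / (11·13) = 480/143.
e_ss = 8/K_v = 8/(480/143) = 143/60.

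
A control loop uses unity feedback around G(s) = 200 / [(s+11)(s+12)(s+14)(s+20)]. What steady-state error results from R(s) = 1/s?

924/929

The open loop has no poles at the origin → type 0 system.
K_p = lim_{s→0} G(s) = 200 / (11·12·14·20) = 5/924.
e_ss = 1/(1 + K_p) = 1/(929/924) = 924/929.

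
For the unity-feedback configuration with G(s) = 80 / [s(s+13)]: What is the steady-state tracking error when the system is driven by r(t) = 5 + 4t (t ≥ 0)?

G(s) has one factor of s in the denominator, so the system is type 1. Treating each term separately:
  • 5: tracked with zero error.
  • 4t: e_ss = 4/K_v with K_v=80/13 → 0.65.
Total e_ss = 0.65.

0.65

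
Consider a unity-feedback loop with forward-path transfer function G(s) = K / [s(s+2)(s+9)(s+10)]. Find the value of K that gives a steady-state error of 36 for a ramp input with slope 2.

10

One free integrator in G(s): this is a type 1 system.
K_v = lim_{s→0} s·G(s) = K / (2·9·10) = (1/180)·K.
e_ss = 2/K_v = 36 ⇒ K_v = 1/18 ⇒ K = (1/18)/(1/180) = 10.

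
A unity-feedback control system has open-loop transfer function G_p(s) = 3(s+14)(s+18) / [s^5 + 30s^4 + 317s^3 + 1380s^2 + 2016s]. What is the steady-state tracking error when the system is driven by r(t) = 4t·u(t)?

Lowest-order denominator term is 2016s, so the open loop has 1 pole at the origin → type 1 system.
K_v = lim_{s→0} s·G_p(s) = 3·14·18 / 2016 = 0.375.
e_ss = 4/K_v = 4/0.375 = 32/3.

32/3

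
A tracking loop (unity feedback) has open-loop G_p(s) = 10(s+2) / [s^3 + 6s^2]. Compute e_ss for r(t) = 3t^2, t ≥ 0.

Lowest-order denominator term is 6s^2, so the open loop has 2 poles at the origin → type 2 system.
K_a = lim_{s→0} s^2·G_p(s) = 10·2 / 6 = 10/3.
r(t) = 3t^2 gives R(s) = 6/s^3.
e_ss = 6/K_a = 6/(10/3) = 1.8.

1.8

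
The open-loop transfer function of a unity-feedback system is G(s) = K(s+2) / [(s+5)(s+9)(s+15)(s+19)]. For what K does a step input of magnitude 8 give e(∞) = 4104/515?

25

G(s) has no factors of s in the denominator, so the system is type 0.
K_p = lim_{s→0} G(s) = K·2 / (5·9·15·19) = (2/12825)·K.
e_ss = 8/(1 + K_p) = 4104/515 ⇒ 1 + (2/12825)·K = 515/513 ⇒ K = 25.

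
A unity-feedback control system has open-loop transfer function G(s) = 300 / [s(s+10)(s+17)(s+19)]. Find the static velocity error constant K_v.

30/323

System type = 1 (one pole at s=0).
K_v = lim_{s→0} s·G(s) = 300 / (10·17·19) = 30/323.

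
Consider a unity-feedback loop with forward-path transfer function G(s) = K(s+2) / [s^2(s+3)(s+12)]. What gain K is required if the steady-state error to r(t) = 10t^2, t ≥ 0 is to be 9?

40

Two free integrators in G(s): this is a type 2 system.
K_a = lim_{s→0} s^2·G(s) = K·2 / (3·12) = (1/18)·K.
e_ss = 20/K_a = 9 ⇒ K_a = 20/9 ⇒ K = (20/9)/(1/18) = 40.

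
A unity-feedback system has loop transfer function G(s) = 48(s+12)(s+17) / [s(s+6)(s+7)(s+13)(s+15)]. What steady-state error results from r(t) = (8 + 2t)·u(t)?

455/272

System type = 1 (one pole at s=0). By superposition:
  • 8: tracked with zero error.
  • 2t: e_ss = 2/K_v with K_v=544/455 → 455/272.
Total e_ss = 455/272.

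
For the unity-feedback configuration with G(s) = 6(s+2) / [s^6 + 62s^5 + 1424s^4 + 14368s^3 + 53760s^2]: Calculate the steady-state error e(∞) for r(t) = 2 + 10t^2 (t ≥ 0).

89600

The denominator has no term below 53760s^2 — 2 poles at s=0, type 2. Treating each term separately:
  • 2: tracked with zero error.
  • 10t^2: e_ss = 20/K_a with K_a=1/4480 → 89600.
Total e_ss = 89600.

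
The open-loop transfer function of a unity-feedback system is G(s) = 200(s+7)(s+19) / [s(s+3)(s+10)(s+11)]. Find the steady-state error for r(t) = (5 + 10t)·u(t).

33/266

The open loop has one pole at the origin → type 1 system. By superposition:
  • 5: tracked with zero error.
  • 10t: e_ss = 10/K_v with K_v=2660/33 → 33/266.
Total e_ss = 33/266.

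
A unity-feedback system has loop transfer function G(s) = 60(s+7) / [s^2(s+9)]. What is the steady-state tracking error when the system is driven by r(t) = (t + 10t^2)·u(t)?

3/7

G(s) has two factors of s in the denominator, so the system is type 2. By superposition:
  • t: tracked with zero error.
  • 10t^2: e_ss = 20/K_a with K_a=140/3 → 3/7.
Total e_ss = 3/7.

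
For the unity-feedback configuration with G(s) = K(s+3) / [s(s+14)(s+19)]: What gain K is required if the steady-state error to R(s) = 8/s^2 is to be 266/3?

8

One free integrator in G(s): this is a type 1 system.
K_v = lim_{s→0} s·G(s) = K·3 / (14·19) = (3/266)·K.
e_ss = 8/K_v = 266/3 ⇒ K_v = 12/133 ⇒ K = (12/133)/(3/266) = 8.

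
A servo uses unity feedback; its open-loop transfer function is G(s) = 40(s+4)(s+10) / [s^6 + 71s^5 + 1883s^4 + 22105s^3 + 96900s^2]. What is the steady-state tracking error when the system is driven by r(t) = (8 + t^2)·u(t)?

The denominator has no term below 96900s^2 — 2 poles at s=0, type 2. Taking each input component in turn:
  • 8: tracked with zero error.
  • t^2: e_ss = 2/K_a with K_a=16/969 → 121.125.
Total e_ss = 121.125.

121.125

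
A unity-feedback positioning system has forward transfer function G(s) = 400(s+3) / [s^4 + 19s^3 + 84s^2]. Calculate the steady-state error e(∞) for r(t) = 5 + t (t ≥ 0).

The denominator has no term below 84s^2 — 2 poles at s=0, type 2. Taking each input component in turn:
  • 5: tracked with zero error.
  • t: tracked with zero error.
Total e_ss = 0.

0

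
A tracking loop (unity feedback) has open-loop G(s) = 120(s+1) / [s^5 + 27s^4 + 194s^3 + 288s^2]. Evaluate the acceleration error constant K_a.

Lowest-order denominator term is 288s^2, so the open loop has 2 poles at the origin → type 2 system.
K_a = lim_{s→0} s^2·G(s) = 120·1 / 288 = 5/12.

5/12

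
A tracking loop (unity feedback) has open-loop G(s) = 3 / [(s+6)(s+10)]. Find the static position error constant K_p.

The open loop has no poles at the origin → type 0 system.
K_p = lim_{s→0} G(s) = 3 / (6·10) = 0.05.

0.05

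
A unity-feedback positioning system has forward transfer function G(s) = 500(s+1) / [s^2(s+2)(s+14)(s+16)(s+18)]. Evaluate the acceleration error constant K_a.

125/2016

The open loop has two poles at the origin → type 2 system.
K_a = lim_{s→0} s^2·G(s) = 500·1 / (2·14·16·18) = 125/2016.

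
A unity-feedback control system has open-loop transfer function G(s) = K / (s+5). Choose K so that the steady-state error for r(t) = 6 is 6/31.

G(s) has no factors of s in the denominator, so the system is type 0.
K_p = lim_{s→0} G(s) = K / (5) = 0.2·K.
e_ss = 6/(1 + K_p) = 6/31 ⇒ 1 + 0.2·K = 31 ⇒ K = 150.

150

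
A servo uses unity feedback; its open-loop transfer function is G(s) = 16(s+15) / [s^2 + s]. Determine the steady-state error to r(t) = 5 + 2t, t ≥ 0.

Factoring s from the denominator leaves a polynomial with constant term 1, so the system is type 1. Treating each term separately:
  • 5: tracked with zero error.
  • 2t: e_ss = 2/K_v with K_v=240 → 1/120.
Total e_ss = 1/120.

1/120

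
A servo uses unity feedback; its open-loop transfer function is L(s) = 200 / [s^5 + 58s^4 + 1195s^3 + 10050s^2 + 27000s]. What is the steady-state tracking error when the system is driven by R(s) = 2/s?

0

The denominator has no term below 27000s — 1 pole at s=0, type 1.
A type-1 system has K_p = ∞, so it tracks a step input with zero steady-state error.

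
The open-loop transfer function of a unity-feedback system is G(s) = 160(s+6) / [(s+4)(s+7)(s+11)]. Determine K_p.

System type = 0 (no poles at s=0).
K_p = lim_{s→0} G(s) = 160·6 / (4·7·11) = 240/77.

240/77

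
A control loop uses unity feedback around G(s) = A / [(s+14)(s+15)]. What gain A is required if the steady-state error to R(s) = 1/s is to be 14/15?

G(s) has no factors of s in the denominator, so the system is type 0.
K_p = lim_{s→0} G(s) = A / (14·15) = (1/210)·A.
e_ss = 1/(1 + K_p) = 14/15 ⇒ 1 + (1/210)·A = 15/14 ⇒ A = 15.

15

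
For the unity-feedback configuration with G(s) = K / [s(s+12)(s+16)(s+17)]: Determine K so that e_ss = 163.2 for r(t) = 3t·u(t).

System type = 1 (one pole at s=0).
K_v = lim_{s→0} s·G(s) = K / (12·16·17) = (1/3264)·K.
e_ss = 3/K_v = 163.2 ⇒ K_v = 5/272 ⇒ K = (5/272)/(1/3264) = 60.

60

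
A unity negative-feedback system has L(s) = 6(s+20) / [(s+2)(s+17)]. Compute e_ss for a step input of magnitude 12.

L(s) has no factors of s in the denominator, so the system is type 0.
K_p = lim_{s→0} L(s) = 6·20 / (2·17) = 60/17.
e_ss = 12/(1 + K_p) = 12/(77/17) = 204/77.

204/77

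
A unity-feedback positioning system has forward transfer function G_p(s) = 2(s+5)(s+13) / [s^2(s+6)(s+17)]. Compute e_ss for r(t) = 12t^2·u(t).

The open loop has two poles at the origin → type 2 system.
K_a = lim_{s→0} s^2·G_p(s) = 2·5·13 / (6·17) = 65/51.
r(t) = 12t^2 gives R(s) = 24/s^3.
e_ss = 24/K_a = 24/(65/51) = 1224/65.

1224/65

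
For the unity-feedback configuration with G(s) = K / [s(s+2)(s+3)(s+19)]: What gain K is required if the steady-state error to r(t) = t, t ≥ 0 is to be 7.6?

One free integrator in G(s): this is a type 1 system.
K_v = lim_{s→0} s·G(s) = K / (2·3·19) = (1/114)·K.
e_ss = 1/K_v = 7.6 ⇒ K_v = 5/38 ⇒ K = (5/38)/(1/114) = 15.

15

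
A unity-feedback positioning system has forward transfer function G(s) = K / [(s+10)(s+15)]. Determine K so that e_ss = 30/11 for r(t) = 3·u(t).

The open loop has no poles at the origin → type 0 system.
K_p = lim_{s→0} G(s) = K / (10·15) = (1/150)·K.
e_ss = 3/(1 + K_p) = 30/11 ⇒ 1 + (1/150)·K = 1.1 ⇒ K = 15.

15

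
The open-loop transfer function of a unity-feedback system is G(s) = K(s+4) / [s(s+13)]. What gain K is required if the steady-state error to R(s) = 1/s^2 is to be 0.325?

One free integrator in G(s): this is a type 1 system.
K_v = lim_{s→0} s·G(s) = K·4 / (13) = (4/13)·K.
e_ss = 1/K_v = 0.325 ⇒ K_v = 40/13 ⇒ K = (40/13)/(4/13) = 10.

10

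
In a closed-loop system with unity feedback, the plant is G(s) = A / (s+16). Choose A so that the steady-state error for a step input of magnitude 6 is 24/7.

System type = 0 (no poles at s=0).
K_p = lim_{s→0} G(s) = A / (16) = 0.0625·A.
e_ss = 6/(1 + K_p) = 24/7 ⇒ 1 + 0.0625·A = 1.75 ⇒ A = 12.

12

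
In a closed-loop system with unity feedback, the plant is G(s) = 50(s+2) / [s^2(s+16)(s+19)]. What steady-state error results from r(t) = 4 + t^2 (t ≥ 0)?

System type = 2 (two poles at s=0). By superposition:
  • 4: tracked with zero error.
  • t^2: e_ss = 2/K_a with K_a=25/76 → 6.08.
Total e_ss = 6.08.

6.08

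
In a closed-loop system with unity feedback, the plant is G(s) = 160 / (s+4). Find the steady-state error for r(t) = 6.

System type = 0 (no poles at s=0).
K_p = lim_{s→0} G(s) = 160 / (4) = 40.
e_ss = 6/(1 + K_p) = 6/41.

6/41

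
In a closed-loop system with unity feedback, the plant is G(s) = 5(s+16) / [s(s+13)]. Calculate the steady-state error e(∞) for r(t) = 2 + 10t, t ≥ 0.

The open loop has one pole at the origin → type 1 system. Taking each input component in turn:
  • 2: tracked with zero error.
  • 10t: e_ss = 10/K_v with K_v=80/13 → 1.625.
Total e_ss = 1.625.

1.625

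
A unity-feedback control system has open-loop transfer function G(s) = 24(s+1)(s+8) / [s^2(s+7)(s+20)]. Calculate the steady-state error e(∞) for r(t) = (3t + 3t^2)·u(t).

System type = 2 (two poles at s=0). Treating each term separately:
  • 3t: tracked with zero error.
  • 3t^2: e_ss = 6/K_a with K_a=48/35 → 4.375.
Total e_ss = 4.375.

4.375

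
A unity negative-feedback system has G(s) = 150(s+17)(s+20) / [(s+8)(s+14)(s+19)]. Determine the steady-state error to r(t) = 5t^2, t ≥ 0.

infinity

The open loop has no poles at the origin → type 0 system.
For a type-0 system K_a = 0, so e_ss to a parabolic input is unbounded.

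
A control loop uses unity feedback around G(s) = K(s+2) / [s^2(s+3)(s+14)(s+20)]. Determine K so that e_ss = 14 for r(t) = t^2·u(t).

60

G(s) has two factors of s in the denominator, so the system is type 2.
K_a = lim_{s→0} s^2·G(s) = K·2 / (3·14·20) = (1/420)·K.
e_ss = 2/K_a = 14 ⇒ K_a = 1/7 ⇒ K = (1/7)/(1/420) = 60.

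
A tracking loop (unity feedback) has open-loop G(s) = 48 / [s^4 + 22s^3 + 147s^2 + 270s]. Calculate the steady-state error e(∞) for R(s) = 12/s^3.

infinity

Lowest-order denominator term is 270s, so the open loop has 1 pole at the origin → type 1 system.
For a type-1 system K_a = 0, so e_ss to a parabolic input is unbounded.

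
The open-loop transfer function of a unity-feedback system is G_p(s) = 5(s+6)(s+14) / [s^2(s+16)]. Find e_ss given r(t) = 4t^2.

32/105

Two free integrators in G_p(s): this is a type 2 system.
K_a = lim_{s→0} s^2·G_p(s) = 5·6·14 / (16) = 26.25.
r(t) = 4t^2 gives R(s) = 8/s^3.
e_ss = 8/K_a = 8/26.25 = 32/105.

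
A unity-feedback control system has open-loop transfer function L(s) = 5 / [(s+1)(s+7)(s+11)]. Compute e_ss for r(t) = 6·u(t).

The open loop has no poles at the origin → type 0 system.
K_p = lim_{s→0} L(s) = 5 / (1·7·11) = 5/77.
e_ss = 6/(1 + K_p) = 6/(82/77) = 231/41.

231/41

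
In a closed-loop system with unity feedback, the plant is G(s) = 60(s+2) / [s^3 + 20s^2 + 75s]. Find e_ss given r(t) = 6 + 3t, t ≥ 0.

Factoring s from the denominator leaves a polynomial with constant term 75, so the system is type 1. Treating each term separately:
  • 6: tracked with zero error.
  • 3t: e_ss = 3/K_v with K_v=1.6 → 1.875.
Total e_ss = 1.875.

1.875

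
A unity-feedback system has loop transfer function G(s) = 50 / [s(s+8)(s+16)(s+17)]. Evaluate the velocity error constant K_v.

25/1088

System type = 1 (one pole at s=0).
K_v = lim_{s→0} s·G(s) = 50 / (8·16·17) = 25/1088.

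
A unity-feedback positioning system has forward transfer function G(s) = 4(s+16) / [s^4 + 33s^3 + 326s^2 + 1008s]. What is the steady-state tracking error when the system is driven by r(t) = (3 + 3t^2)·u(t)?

Factoring s from the denominator leaves a polynomial with constant term 1008, so the system is type 1. Taking each input component in turn:
  • 3: tracked with zero error.
  • 3t^2: a type-1 system cannot track it, e_ss → ∞.
The unbounded component dominates.

infinity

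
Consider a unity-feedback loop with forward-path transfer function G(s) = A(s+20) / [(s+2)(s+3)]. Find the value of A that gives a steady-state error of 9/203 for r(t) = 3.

20

System type = 0 (no poles at s=0).
K_p = lim_{s→0} G(s) = A·20 / (2·3) = (10/3)·A.
e_ss = 3/(1 + K_p) = 9/203 ⇒ 1 + (10/3)·A = 203/3 ⇒ A = 20.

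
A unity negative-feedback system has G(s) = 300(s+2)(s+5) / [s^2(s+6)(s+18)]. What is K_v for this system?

infinity

K_v = lim_{s→0} s·G(s); with 2 poles at the origin the limit diverges, so K_v = ∞.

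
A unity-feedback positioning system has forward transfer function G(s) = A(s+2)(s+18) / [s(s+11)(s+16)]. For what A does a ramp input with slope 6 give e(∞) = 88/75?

System type = 1 (one pole at s=0).
K_v = lim_{s→0} s·G(s) = A·2·18 / (11·16) = (9/44)·A.
e_ss = 6/K_v = 88/75 ⇒ K_v = 225/44 ⇒ A = (225/44)/(9/44) = 25.

25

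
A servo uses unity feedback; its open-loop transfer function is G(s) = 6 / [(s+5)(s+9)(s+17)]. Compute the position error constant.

2/255

No free integrators in G(s): this is a type 0 system.
K_p = lim_{s→0} G(s) = 6 / (5·9·17) = 2/255.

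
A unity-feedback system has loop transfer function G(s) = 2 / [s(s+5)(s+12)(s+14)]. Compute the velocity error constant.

One free integrator in G(s): this is a type 1 system.
K_v = lim_{s→0} s·G(s) = 2 / (5·12·14) = 1/420.

1/420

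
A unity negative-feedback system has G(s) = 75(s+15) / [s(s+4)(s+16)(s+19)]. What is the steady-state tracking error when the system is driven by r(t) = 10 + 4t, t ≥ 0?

4864/1125

G(s) has one factor of s in the denominator, so the system is type 1. Treating each term separately:
  • 10: tracked with zero error.
  • 4t: e_ss = 4/K_v with K_v=1125/1216 → 4864/1125.
Total e_ss = 4864/1125.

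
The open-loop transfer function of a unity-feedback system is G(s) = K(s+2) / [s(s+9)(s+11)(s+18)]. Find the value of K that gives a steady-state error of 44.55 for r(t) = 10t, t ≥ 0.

System type = 1 (one pole at s=0).
K_v = lim_{s→0} s·G(s) = K·2 / (9·11·18) = (1/891)·K.
e_ss = 10/K_v = 44.55 ⇒ K_v = 200/891 ⇒ K = (200/891)/(1/891) = 200.

200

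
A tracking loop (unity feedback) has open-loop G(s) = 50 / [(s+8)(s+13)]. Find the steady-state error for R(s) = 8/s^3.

infinity

System type = 0 (no poles at s=0).
K_a = lim_{s→0} s^2·G(s) = 0; the steady-state error to this parabolic input grows without bound.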